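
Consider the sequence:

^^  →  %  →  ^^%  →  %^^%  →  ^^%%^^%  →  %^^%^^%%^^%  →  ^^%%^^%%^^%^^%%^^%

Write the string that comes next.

From term 3 onward, concatenate the second-to-last term with the last: ^^·% = ^^%, %·^^% = %^^%, …
The next term joins %^^%^^%%^^% and ^^%%^^%%^^%^^%%^^%.

%^^%^^%%^^%^^%%^^%%^^%^^%%^^%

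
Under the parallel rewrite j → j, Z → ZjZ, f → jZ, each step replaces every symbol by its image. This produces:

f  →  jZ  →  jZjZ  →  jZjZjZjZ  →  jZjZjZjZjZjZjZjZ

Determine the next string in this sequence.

jZjZjZjZjZjZjZjZjZjZjZjZjZjZjZjZ

Replace each of the 16 characters of jZjZjZjZjZjZjZjZ in place — j ZjZ j ZjZ j ZjZ j ZjZ j ZjZ j ZjZ j ZjZ j ZjZ — and concatenate.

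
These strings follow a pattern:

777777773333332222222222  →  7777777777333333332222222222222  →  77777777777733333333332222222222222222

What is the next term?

Reading off run lengths: 7 runs 8, 10, 12; 3 runs 6, 8, 10; 2 runs 10, 13, 16 — each is linear in n, where the shown terms are n = 3, 4, 5.
At n = 6 the blocks have lengths 14, 12, 19.

777777777777773333333333332222222222222222222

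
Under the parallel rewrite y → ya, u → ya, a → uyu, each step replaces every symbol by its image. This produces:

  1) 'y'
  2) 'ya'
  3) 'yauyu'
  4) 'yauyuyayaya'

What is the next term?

Apply φ to yauyuyayaya symbol by symbol: y→ya, a→uyu, u→ya, y→ya, u→ya, y→ya, a→uyu, y→ya, a→uyu, y→ya, a→uyu; joined: ya uyu ya ya ya ya uyu ya uyu ya uyu.

yauyuyayayayauyuyauyuyauyu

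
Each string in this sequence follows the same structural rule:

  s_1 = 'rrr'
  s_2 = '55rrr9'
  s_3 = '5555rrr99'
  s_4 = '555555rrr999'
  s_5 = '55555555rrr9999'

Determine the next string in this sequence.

Each term wraps the previous one in 55 on the left and 9 on the right.
So the next term is 55·55555555rrr9999·9.

5555555555rrr99999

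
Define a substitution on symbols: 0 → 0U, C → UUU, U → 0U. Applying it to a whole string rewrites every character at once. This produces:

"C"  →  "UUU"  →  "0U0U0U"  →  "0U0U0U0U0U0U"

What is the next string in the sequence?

Rewriting each symbol of 0U0U0U0U0U0U: 0→0U, U→0U, 0→0U, U→0U, 0→0U, U→0U, 0→0U, U→0U, 0→0U, U→0U, 0→0U, U→0U, which concatenates to 0U 0U 0U 0U 0U 0U 0U 0U 0U 0U 0U 0U.

0U0U0U0U0U0U0U0U0U0U0U0U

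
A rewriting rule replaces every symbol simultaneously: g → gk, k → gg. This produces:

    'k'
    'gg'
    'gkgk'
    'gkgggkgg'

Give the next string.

gkgggkgkgkgggkgk

Expanding gkgggkgg: g→gk, k→gg, g→gk, g→gk, g→gk, k→gg, g→gk, g→gk. Concatenated: gk gg gk gk gk gg gk gk.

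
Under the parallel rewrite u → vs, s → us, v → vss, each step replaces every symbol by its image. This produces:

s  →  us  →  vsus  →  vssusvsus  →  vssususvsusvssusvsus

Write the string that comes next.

φ(vssususvsusvssusvsus) expands symbol-by-symbol to vss us us vs us vs us vss us vs us vss us us vs us vss us vs us; joining the 20 pieces gives the next term.

vssususvsusvsusvssusvsusvssususvsusvssusvsus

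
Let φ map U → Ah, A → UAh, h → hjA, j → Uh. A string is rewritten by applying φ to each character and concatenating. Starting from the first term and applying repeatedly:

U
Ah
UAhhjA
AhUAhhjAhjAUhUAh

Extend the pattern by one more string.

Replace each of the 16 characters of AhUAhhjAhjAUhUAh in place — UAh hjA Ah UAh hjA hjA Uh UAh hjA Uh UAh Ah hjA Ah UAh hjA — and concatenate.

UAhhjAAhUAhhjAhjAUhUAhhjAUhUAhAhhjAAhUAhhjA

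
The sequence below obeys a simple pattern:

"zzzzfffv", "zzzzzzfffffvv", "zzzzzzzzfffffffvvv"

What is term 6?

zzzzzzzzzzzzzzfffffffffffffvvvvvv

Reading off run lengths: z runs 4, 6, 8; f runs 3, 5, 7; v runs 1, 2, 3 — each is linear in n (n = 1, 2, …).
Setting n = 6 gives 14, 13, 6 characters in each block.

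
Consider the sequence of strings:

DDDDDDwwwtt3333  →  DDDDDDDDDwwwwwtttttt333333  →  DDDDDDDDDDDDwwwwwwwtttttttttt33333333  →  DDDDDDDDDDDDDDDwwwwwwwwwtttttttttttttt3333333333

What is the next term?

Reading off run lengths: D runs 6, 9, 12, 15; w runs 3, 5, 7, 9; t runs 2, 6, 10, 14; 3 runs 4, 6, 8, 10 — each is linear in n (n = 1, 2, …).
At n = 5 the blocks have lengths 18, 11, 18, 12.

DDDDDDDDDDDDDDDDDDwwwwwwwwwwwtttttttttttttttttt333333333333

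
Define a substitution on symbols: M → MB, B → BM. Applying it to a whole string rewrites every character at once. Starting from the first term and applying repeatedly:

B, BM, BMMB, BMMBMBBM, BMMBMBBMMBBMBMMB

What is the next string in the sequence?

Applying the rule to each of the 16 symbols of BMMBMBBMMBBMBMMB gives the pieces BM MB MB BM MB BM BM MB MB BM BM MB BM MB MB BM, which concatenate to the answer.

BMMBMBBMMBBMBMMBMBBMBMMBBMMBMBBM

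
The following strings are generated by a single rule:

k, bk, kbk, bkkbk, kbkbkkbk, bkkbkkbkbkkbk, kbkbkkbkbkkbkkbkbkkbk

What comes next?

bkkbkkbkbkkbkkbkbkkbkbkkbkkbkbkkbk

This is a Fibonacci-style word recurrence s(k) = s(k−2)·s(k−1): e.g. k·bk = kbk.
The next term joins bkkbkkbkbkkbk and kbkbkkbkbkkbkkbkbkkbk.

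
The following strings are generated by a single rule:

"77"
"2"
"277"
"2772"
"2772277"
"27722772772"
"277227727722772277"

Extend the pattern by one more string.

This is a Fibonacci-style word recurrence s(k) = s(k−1)·s(k−2): e.g. 2·77 = 277.
Continuing: 277227727722772277 · 27722772772 gives term 8.

27722772772277227727722772772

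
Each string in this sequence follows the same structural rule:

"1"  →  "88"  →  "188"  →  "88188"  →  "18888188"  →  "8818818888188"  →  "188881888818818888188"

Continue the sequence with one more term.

This is a Fibonacci-style word recurrence s(k) = s(k−2)·s(k−1): e.g. 1·88 = 188.
Continuing: 8818818888188 · 188881888818818888188 gives term 8.

8818818888188188881888818818888188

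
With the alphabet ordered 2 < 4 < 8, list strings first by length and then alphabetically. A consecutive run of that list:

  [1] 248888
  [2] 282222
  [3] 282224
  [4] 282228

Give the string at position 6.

282244

Stepping forward 2 times from 282228: 282228 → 282242, then the target.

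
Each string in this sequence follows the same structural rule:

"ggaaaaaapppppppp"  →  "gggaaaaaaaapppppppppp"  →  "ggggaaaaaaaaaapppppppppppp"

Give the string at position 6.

Reading off run lengths: g runs 2, 3, 4; a runs 6, 8, 10; p runs 8, 10, 12 — each is linear in n, where the shown terms are n = 3, 4, 5.
For term 6, n = 8, so the run lengths are 7, 16, 18.

gggggggaaaaaaaaaaaaaaaapppppppppppppppppp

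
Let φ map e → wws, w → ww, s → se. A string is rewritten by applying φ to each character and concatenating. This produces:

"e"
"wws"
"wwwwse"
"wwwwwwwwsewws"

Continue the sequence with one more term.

wwwwwwwwwwwwwwwwsewwswwwwse

Applying the rule to each of the 13 symbols of wwwwwwwwsewws gives the pieces ww ww ww ww ww ww ww ww se wws ww ww se, which concatenate to the answer.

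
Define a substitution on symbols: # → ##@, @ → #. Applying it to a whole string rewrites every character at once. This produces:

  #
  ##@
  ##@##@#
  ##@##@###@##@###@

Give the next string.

Applying the rule to each of the 17 symbols of ##@##@###@##@###@ gives the pieces ##@ ##@ # ##@ ##@ # ##@ ##@ ##@ # ##@ ##@ # ##@ ##@ ##@ #, which concatenate to the answer.

##@##@###@##@###@##@##@###@##@###@##@##@#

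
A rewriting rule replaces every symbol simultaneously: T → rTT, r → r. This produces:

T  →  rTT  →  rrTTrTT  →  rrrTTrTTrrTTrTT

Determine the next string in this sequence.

φ(rrrTTrTTrrTTrTT) expands symbol-by-symbol to r r r rTT rTT r rTT rTT r r rTT rTT r rTT rTT; joining the 15 pieces gives the next term.

rrrrTTrTTrrTTrTTrrrTTrTTrrTTrTT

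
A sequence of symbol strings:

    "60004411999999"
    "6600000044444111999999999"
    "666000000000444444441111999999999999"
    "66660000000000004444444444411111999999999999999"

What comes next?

6666600000000000000044444444444444111111999999999999999999

The n-th term is n 6's then 3n 0's then 3n-1 4's then n+1 1's then 3n+3 9's (n = 1, 2, …).
Setting n = 5 gives 5, 15, 14, 6, 18 characters in each block.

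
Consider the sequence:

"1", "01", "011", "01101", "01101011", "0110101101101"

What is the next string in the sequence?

011010110110101101011

Each term (from the third on) is the previous term followed by the one before it: term 3 = 01·1 = 011.
Continuing: 0110101101101 · 01101011 gives term 7.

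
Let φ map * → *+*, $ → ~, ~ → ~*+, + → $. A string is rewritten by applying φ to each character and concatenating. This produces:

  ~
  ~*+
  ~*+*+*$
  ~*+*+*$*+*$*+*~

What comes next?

φ(~*+*+*$*+*$*+*~) expands symbol-by-symbol to ~*+ *+* $ *+* $ *+* ~ *+* $ *+* ~ *+* $ *+* ~*+; joining the 15 pieces gives the next term.

~*+*+*$*+*$*+*~*+*$*+*~*+*$*+*~*+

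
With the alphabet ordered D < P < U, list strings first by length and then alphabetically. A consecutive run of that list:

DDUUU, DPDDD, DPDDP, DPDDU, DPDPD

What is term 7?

Stepping forward 2 times from DPDPD: DPDPD → DPDPP, then the target.

DPDPU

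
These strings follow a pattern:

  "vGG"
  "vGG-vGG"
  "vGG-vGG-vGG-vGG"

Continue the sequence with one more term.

vGG-vGG-vGG-vGG-vGG-vGG-vGG-vGG

Each string is two copies of the previous one joined by '-'.
So the next term is two copies of vGG-vGG-vGG-vGG with '-' between the halves.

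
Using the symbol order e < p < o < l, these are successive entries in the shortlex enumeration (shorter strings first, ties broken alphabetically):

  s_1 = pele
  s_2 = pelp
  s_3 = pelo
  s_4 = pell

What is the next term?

ppee

Find the rightmost character of pell below l, bump it to the next letter, and reset everything to its right to e.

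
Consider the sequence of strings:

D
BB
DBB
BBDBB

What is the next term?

This is a Fibonacci-style word recurrence s(k) = s(k−2)·s(k−1): e.g. D·BB = DBB.
So term 5 is DBB·BBDBB.

DBBBBDBB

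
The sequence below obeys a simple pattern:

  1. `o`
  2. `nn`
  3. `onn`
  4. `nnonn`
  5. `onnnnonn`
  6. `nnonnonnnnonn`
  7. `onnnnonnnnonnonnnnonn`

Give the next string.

This is a Fibonacci-style word recurrence s(k) = s(k−2)·s(k−1): e.g. o·nn = onn.
Continuing: nnonnonnnnonn · onnnnonnnnonnonnnnonn gives term 8.

nnonnonnnnonnonnnnonnnnonnonnnnonn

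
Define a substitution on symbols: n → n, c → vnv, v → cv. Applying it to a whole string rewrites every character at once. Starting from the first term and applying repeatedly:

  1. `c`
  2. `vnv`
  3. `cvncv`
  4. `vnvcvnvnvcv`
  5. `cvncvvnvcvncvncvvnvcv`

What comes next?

Rewriting the 21 symbols of cvncvvnvcvncvncvvnvcv one by one yields vnv cv n vnv cv cv n cv vnv cv n vnv cv n vnv cv cv n cv vnv cv; concatenated:

vnvcvnvnvcvcvncvvnvcvnvnvcvnvnvcvcvncvvnvcv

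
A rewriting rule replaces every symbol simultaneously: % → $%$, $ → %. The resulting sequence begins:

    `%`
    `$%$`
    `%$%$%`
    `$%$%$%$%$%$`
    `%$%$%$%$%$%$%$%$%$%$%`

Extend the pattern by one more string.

$%$%$%$%$%$%$%$%$%$%$%$%$%$%$%$%$%$%$%$%$%$

Replace each of the 21 characters of %$%$%$%$%$%$%$%$%$%$% in place — $%$ % $%$ % $%$ % $%$ % $%$ % $%$ % $%$ % $%$ % $%$ % $%$ % $%$ — and concatenate.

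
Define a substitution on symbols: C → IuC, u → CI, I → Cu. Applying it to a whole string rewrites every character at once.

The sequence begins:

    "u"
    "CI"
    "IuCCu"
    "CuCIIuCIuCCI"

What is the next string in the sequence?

IuCCIIuCCuCuCIIuCCuCIIuCIuCCu

Rewriting each symbol of CuCIIuCIuCCI: C→IuC, u→CI, C→IuC, I→Cu, I→Cu, u→CI, C→IuC, I→Cu, u→CI, C→IuC, C→IuC, I→Cu, which concatenates to IuC CI IuC Cu Cu CI IuC Cu CI IuC IuC Cu.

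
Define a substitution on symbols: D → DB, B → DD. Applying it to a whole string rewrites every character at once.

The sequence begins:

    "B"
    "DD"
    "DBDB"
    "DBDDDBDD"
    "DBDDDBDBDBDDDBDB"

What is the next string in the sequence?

Rewriting the 16 symbols of DBDDDBDBDBDDDBDB one by one yields DB DD DB DB DB DD DB DD DB DD DB DB DB DD DB DD; concatenated:

DBDDDBDBDBDDDBDDDBDDDBDBDBDDDBDD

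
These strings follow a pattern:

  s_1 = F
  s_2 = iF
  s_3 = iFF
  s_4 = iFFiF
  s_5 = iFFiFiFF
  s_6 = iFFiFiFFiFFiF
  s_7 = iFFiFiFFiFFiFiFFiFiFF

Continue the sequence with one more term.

This is a Fibonacci-style word recurrence s(k) = s(k−1)·s(k−2): e.g. iF·F = iFF.
So term 8 is iFFiFiFFiFFiFiFFiFiFF·iFFiFiFFiFFiF.

iFFiFiFFiFFiFiFFiFiFFiFFiFiFFiFFiF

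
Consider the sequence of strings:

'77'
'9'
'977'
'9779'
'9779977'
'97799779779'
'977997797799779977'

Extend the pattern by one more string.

97799779779977997797799779779

From term 3 onward, concatenate the last term with the second-to-last: 9·77 = 977, 977·9 = 9779, …
So term 8 is 977997797799779977·97799779779.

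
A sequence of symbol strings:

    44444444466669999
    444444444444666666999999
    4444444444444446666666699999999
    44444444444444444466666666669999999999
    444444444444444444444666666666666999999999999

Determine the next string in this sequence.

Reading off run lengths: 4 runs 9, 12, 15, 18, 21; 6 runs 4, 6, 8, 10, 12; 9 runs 4, 6, 8, 10, 12 — each is linear in n, where the shown terms are n = 3, 4, 5, 6, 7.
For the next term, n = 8, so the run lengths are 24, 14, 14.

4444444444444444444444446666666666666699999999999999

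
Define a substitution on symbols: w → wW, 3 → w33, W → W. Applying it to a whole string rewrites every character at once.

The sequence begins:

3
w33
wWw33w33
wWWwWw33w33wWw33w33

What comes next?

φ(wWWwWw33w33wWw33w33) expands symbol-by-symbol to wW W W wW W wW w33 w33 wW w33 w33 wW W wW w33 w33 wW w33 w33; joining the 19 pieces gives the next term.

wWWWwWWwWw33w33wWw33w33wWWwWw33w33wWw33w33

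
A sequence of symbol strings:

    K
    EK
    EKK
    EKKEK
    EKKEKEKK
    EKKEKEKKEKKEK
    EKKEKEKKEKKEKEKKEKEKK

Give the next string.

From term 3 onward, concatenate the last term with the second-to-last: EK·K = EKK, EKK·EK = EKKEK, …
So term 8 is EKKEKEKKEKKEKEKKEKEKK·EKKEKEKKEKKEK.

EKKEKEKKEKKEKEKKEKEKKEKKEKEKKEKKEK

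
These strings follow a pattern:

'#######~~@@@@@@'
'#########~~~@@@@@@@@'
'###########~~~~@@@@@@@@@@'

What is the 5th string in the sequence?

###############~~~~~~@@@@@@@@@@@@@@

Reading off run lengths: # runs 7, 9, 11; ~ runs 2, 3, 4; @ runs 6, 8, 10 — each is linear in n, where the shown terms are n = 3, 4, 5.
At n = 7 the blocks have lengths 15, 6, 14.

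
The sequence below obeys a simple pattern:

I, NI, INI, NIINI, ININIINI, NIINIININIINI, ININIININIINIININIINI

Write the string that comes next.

Each term (from the third on) is the two preceding terms concatenated in order: term 3 = I·NI = INI.
Continuing: NIINIININIINI · ININIININIINIININIINI gives term 8.

NIINIININIINIININIININIINIININIINI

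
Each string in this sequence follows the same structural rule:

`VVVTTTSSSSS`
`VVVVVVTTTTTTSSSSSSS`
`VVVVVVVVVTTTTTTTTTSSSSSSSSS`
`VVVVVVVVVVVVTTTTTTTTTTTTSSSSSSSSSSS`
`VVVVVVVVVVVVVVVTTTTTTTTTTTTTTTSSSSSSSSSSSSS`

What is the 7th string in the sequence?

VVVVVVVVVVVVVVVVVVVVVTTTTTTTTTTTTTTTTTTTTTSSSSSSSSSSSSSSSSS

Reading off run lengths: V runs 3, 6, 9, 12, 15; T runs 3, 6, 9, 12, 15; S runs 5, 7, 9, 11, 13 — each is linear in n (n = 1, 2, …).
At n = 7 the blocks have lengths 21, 21, 17.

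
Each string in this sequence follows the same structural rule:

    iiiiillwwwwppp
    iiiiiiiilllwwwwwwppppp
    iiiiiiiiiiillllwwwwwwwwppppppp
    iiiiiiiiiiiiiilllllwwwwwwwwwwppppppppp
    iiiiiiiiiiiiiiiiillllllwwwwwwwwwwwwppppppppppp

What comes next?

iiiiiiiiiiiiiiiiiiiilllllllwwwwwwwwwwwwwwppppppppppppp

Reading off run lengths: i runs 5, 8, 11, 14, 17; l runs 2, 3, 4, 5, 6; w runs 4, 6, 8, 10, 12; p runs 3, 5, 7, 9, 11 — each is linear in n (n = 1, 2, …).
At n = 6 the blocks have lengths 20, 7, 14, 13.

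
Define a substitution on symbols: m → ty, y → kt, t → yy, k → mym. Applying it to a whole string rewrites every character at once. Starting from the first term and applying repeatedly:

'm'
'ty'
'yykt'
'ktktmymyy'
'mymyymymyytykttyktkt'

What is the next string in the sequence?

Rewriting the 20 symbols of mymyymymyytykttyktkt one by one yields ty kt ty kt kt ty kt ty kt kt yy kt mym yy yy kt mym yy mym yy; concatenated:

tykttyktkttykttyktktyyktmymyyyyktmymyymymyy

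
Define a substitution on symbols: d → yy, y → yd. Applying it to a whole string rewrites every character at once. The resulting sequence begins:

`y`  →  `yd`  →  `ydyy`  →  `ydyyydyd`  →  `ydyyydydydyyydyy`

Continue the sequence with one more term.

ydyyydydydyyydyyydyyydydydyyydyd

φ(ydyyydydydyyydyy) expands symbol-by-symbol to yd yy yd yd yd yy yd yy yd yy yd yd yd yy yd yd; joining the 16 pieces gives the next term.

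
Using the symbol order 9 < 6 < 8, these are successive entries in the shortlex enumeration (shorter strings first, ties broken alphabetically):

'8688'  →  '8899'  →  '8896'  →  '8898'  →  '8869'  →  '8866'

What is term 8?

8889

Stepping forward 2 times from 8866: 8866 → 8868, then the target.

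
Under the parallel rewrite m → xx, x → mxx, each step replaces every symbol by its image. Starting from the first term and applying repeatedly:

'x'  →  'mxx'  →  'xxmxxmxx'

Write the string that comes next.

Rewriting each symbol of xxmxxmxx: x→mxx, x→mxx, m→xx, x→mxx, x→mxx, m→xx, x→mxx, x→mxx, which concatenates to mxx mxx xx mxx mxx xx mxx mxx.

mxxmxxxxmxxmxxxxmxxmxx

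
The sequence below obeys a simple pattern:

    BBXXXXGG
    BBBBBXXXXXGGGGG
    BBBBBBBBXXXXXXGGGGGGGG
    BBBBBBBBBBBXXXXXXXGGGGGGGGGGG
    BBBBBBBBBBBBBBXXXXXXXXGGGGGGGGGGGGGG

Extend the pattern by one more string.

BBBBBBBBBBBBBBBBBXXXXXXXXXGGGGGGGGGGGGGGGGG

Each string has the form B^{3n-1} X^{n+3} G^{3n-1} (n = 1, 2, …).
At n = 6 the blocks have lengths 17, 9, 17.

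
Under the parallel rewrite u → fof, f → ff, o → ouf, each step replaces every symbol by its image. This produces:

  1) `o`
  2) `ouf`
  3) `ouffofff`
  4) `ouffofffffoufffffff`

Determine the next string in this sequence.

φ(ouffofffffoufffffff) expands symbol-by-symbol to ouf fof ff ff ouf ff ff ff ff ff ouf fof ff ff ff ff ff ff ff; joining the 19 pieces gives the next term.

ouffofffffoufffffffffffouffofffffffffffffff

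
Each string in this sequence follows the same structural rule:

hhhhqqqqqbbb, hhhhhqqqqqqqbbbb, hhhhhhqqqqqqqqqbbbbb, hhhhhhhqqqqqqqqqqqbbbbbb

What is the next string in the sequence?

The n-th term is n+1 h's then 2n-1 q's then n b's, where the shown terms are n = 3, 4, 5, 6.
Setting n = 7 gives 8, 13, 7 characters in each block.

hhhhhhhhqqqqqqqqqqqqqbbbbbbb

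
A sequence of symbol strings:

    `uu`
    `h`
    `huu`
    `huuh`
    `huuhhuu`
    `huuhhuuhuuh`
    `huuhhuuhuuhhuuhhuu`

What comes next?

huuhhuuhuuhhuuhhuuhuuhhuuhuuh

This is a Fibonacci-style word recurrence s(k) = s(k−1)·s(k−2): e.g. h·uu = huu.
The next term joins huuhhuuhuuhhuuhhuu and huuhhuuhuuh.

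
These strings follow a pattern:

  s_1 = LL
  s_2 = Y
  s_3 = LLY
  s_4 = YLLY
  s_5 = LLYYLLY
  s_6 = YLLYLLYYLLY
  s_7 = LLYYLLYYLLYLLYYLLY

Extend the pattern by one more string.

This is a Fibonacci-style word recurrence s(k) = s(k−2)·s(k−1): e.g. LL·Y = LLY.
The next term joins YLLYLLYYLLY and LLYYLLYYLLYLLYYLLY.

YLLYLLYYLLYLLYYLLYYLLYLLYYLLY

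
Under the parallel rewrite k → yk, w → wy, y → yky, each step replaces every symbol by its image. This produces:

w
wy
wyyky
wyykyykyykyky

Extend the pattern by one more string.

wyykyykyykykyykyykykyykyykykyykyky

φ(wyykyykyykyky) expands symbol-by-symbol to wy yky yky yk yky yky yk yky yky yk yky yk yky; joining the 13 pieces gives the next term.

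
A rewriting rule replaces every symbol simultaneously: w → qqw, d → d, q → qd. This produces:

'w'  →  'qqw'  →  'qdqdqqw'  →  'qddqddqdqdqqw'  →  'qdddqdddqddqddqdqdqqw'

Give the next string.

Rewriting the 21 symbols of qdddqdddqddqddqdqdqqw one by one yields qd d d d qd d d d qd d d qd d d qd d qd d qd qd qqw; concatenated:

qddddqddddqdddqdddqddqddqdqdqqw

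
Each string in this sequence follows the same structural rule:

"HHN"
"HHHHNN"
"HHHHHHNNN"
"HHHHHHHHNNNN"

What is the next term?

The n-th term is 2n H's then n N's (n = 1, 2, …).
For the next term, n = 5, so the run lengths are 10, 5.

HHHHHHHHHHNNNNN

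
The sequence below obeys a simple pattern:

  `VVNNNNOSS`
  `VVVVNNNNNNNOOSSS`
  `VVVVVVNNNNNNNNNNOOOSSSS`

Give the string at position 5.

Each string has the form V^{2n} N^{3n+1} O^{n} S^{n+1} (n = 1, 2, …).
For term 5, n = 5, so the run lengths are 10, 16, 5, 6.

VVVVVVVVVVNNNNNNNNNNNNNNNNOOOOOSSSSSS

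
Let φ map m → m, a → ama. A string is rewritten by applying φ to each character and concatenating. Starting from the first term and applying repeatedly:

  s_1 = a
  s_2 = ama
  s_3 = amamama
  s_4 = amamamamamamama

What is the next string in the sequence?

amamamamamamamamamamamamamamama

Replace each of the 15 characters of amamamamamamama in place — ama m ama m ama m ama m ama m ama m ama m ama — and concatenate.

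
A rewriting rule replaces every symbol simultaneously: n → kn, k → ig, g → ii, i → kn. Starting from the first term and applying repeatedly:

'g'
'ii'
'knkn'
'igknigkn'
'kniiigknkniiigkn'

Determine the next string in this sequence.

igknknknkniiigknigknknknkniiigkn

φ(kniiigknkniiigkn) expands symbol-by-symbol to ig kn kn kn kn ii ig kn ig kn kn kn kn ii ig kn; joining the 16 pieces gives the next term.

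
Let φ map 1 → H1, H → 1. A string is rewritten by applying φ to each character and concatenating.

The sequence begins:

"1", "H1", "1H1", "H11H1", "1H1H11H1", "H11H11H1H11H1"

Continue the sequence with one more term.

Rewriting the 13 symbols of H11H11H1H11H1 one by one yields 1 H1 H1 1 H1 H1 1 H1 1 H1 H1 1 H1; concatenated:

1H1H11H1H11H11H1H11H1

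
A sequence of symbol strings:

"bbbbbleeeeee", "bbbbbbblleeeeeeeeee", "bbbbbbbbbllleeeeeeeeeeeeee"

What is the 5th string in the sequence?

bbbbbbbbbbbbbllllleeeeeeeeeeeeeeeeeeeeee

The n-th term is 2n+3 b's then n l's then 4n+2 e's (n = 1, 2, …).
At n = 5 the blocks have lengths 13, 5, 22.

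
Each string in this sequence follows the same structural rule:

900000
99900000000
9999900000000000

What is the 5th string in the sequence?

Each string has the form 9^{2n-1} 0^{3n+2} (n = 1, 2, …).
For term 5, n = 5, so the run lengths are 9, 17.

99999999900000000000000000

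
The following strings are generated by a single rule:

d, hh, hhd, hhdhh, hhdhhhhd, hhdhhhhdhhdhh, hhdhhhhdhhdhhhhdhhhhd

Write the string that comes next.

hhdhhhhdhhdhhhhdhhhhdhhdhhhhdhhdhh

From term 3 onward, concatenate the last term with the second-to-last: hh·d = hhd, hhd·hh = hhdhh, …
Continuing: hhdhhhhdhhdhhhhdhhhhd · hhdhhhhdhhdhh gives term 8.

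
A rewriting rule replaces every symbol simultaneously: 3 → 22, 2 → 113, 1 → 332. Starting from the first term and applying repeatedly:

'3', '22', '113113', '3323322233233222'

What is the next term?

Replace each of the 16 characters of 3323322233233222 in place — 22 22 113 22 22 113 113 113 22 22 113 22 22 113 113 113 — and concatenate.

2222113222211311311322221132222113113113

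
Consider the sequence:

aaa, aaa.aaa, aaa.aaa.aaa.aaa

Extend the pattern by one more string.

s(k+1) = s(k)·.·s(k) — each term doubles the last with '.' between the halves.
So the next term is two copies of aaa.aaa.aaa.aaa with '.' between the halves.

aaa.aaa.aaa.aaa.aaa.aaa.aaa.aaa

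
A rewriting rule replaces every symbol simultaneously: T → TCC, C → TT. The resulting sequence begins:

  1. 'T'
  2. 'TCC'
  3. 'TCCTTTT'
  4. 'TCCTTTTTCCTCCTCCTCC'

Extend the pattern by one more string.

TCCTTTTTCCTCCTCCTCCTCCTTTTTCCTTTTTCCTTTTTCCTTTT

Applying the rule to each of the 19 symbols of TCCTTTTTCCTCCTCCTCC gives the pieces TCC TT TT TCC TCC TCC TCC TCC TT TT TCC TT TT TCC TT TT TCC TT TT, which concatenate to the answer.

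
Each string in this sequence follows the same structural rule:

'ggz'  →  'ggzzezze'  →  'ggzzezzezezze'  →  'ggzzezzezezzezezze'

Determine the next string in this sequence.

ggzzezzezezzezezzezezze

Every step adds zezze to the end: s(k+1) = s(k)·zezze.
One more step from ggzzezzezezzezezze gives the answer.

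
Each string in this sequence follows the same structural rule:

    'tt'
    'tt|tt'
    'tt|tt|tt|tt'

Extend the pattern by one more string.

Every step duplicates the string with '|' between the halves.
Doubling tt|tt|tt|tt with '|' between the halves:

tt|tt|tt|tt|tt|tt|tt|tt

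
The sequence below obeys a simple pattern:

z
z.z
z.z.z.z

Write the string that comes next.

z.z.z.z.z.z.z.z

Every step duplicates the string with '.' between the halves.
One more doubling of z.z.z.z gives the answer.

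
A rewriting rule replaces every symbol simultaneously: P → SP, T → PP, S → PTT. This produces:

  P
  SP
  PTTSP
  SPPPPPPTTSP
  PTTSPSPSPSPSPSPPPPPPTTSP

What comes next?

SPPPPPPTTSPPTTSPPTTSPPTTSPPTTSPPTTSPSPSPSPSPSPPPPPPTTSP

φ(PTTSPSPSPSPSPSPPPPPPTTSP) expands symbol-by-symbol to SP PP PP PTT SP PTT SP PTT SP PTT SP PTT SP PTT SP SP SP SP SP SP PP PP PTT SP; joining the 24 pieces gives the next term.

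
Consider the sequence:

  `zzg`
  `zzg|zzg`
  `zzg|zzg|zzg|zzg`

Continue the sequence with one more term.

zzg|zzg|zzg|zzg|zzg|zzg|zzg|zzg

s(k+1) = s(k)·|·s(k) — each term doubles the last with '|' between the halves.
So the next term is two copies of zzg|zzg|zzg|zzg with '|' between the halves.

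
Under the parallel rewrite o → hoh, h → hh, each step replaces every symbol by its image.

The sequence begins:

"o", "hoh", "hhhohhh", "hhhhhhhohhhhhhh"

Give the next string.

Replace each of the 15 characters of hhhhhhhohhhhhhh in place — hh hh hh hh hh hh hh hoh hh hh hh hh hh hh hh — and concatenate.

hhhhhhhhhhhhhhhohhhhhhhhhhhhhhh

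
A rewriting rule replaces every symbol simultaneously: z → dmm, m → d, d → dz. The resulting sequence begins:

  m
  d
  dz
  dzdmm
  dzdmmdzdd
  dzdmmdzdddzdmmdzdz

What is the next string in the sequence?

dzdmmdzdddzdmmdzdzdzdmmdzdddzdmmdzdmm

Applying the rule to each of the 18 symbols of dzdmmdzdddzdmmdzdz gives the pieces dz dmm dz d d dz dmm dz dz dz dmm dz d d dz dmm dz dmm, which concatenate to the answer.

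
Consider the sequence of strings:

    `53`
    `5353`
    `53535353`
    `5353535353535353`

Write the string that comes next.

Every step duplicates the string.
Doubling 5353535353535353:

53535353535353535353535353535353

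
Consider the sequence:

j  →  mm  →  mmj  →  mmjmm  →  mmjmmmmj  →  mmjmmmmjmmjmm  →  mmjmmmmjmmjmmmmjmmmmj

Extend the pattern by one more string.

From term 3 onward, concatenate the last term with the second-to-last: mm·j = mmj, mmj·mm = mmjmm, …
The next term joins mmjmmmmjmmjmmmmjmmmmj and mmjmmmmjmmjmm.

mmjmmmmjmmjmmmmjmmmmjmmjmmmmjmmjmm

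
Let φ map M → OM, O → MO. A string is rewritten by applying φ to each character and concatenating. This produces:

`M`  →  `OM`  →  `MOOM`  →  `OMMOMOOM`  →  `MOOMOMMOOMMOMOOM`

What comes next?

Rewriting the 16 symbols of MOOMOMMOOMMOMOOM one by one yields OM MO MO OM MO OM OM MO MO OM OM MO OM MO MO OM; concatenated:

OMMOMOOMMOOMOMMOMOOMOMMOOMMOMOOM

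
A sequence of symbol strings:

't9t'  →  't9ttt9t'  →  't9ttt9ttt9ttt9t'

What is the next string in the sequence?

Every step duplicates the string with 't' between the halves.
Doubling t9ttt9ttt9ttt9t with 't' between the halves:

t9ttt9ttt9ttt9ttt9ttt9ttt9ttt9t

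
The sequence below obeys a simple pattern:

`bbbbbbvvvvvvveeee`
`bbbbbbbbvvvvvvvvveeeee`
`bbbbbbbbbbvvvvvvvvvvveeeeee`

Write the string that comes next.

bbbbbbbbbbbbvvvvvvvvvvvvveeeeeee

Each string has the form b^{2n+2} v^{2n+3} e^{n+2}, where the shown terms are n = 2, 3, 4.
At n = 5 the blocks have lengths 12, 13, 7.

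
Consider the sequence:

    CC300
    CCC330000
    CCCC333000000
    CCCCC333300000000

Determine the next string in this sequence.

Reading off run lengths: C runs 2, 3, 4, 5; 3 runs 1, 2, 3, 4; 0 runs 2, 4, 6, 8 — each is linear in n (n = 1, 2, …).
For the next term, n = 5, so the run lengths are 6, 5, 10.

CCCCCC333330000000000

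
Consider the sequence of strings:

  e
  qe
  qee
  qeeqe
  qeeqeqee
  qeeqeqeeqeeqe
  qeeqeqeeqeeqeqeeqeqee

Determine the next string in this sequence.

qeeqeqeeqeeqeqeeqeqeeqeeqeqeeqeeqe

From term 3 onward, concatenate the last term with the second-to-last: qe·e = qee, qee·qe = qeeqe, …
The next term joins qeeqeqeeqeeqeqeeqeqee and qeeqeqeeqeeqe.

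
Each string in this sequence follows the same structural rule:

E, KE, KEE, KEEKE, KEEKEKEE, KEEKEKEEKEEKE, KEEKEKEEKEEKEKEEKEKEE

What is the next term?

KEEKEKEEKEEKEKEEKEKEEKEEKEKEEKEEKE

From term 3 onward, concatenate the last term with the second-to-last: KE·E = KEE, KEE·KE = KEEKE, …
So term 8 is KEEKEKEEKEEKEKEEKEKEE·KEEKEKEEKEEKE.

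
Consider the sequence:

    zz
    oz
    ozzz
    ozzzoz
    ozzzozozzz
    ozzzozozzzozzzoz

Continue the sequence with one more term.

Each term (from the third on) is the previous term followed by the one before it: term 3 = oz·zz = ozzz.
The next term joins ozzzozozzzozzzoz and ozzzozozzz.

ozzzozozzzozzzozozzzozozzz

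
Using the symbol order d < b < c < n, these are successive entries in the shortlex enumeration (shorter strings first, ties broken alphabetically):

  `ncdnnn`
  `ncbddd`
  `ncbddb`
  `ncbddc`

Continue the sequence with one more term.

The successor of ncbddc increments the rightmost position that isn't already n and resets every position after it to d.

ncbddn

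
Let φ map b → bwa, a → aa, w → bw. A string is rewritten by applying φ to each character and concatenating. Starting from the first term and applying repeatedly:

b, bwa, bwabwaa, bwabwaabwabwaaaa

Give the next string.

Applying the rule to each of the 16 symbols of bwabwaabwabwaaaa gives the pieces bwa bw aa bwa bw aa aa bwa bw aa bwa bw aa aa aa aa, which concatenate to the answer.

bwabwaabwabwaaaabwabwaabwabwaaaaaaaa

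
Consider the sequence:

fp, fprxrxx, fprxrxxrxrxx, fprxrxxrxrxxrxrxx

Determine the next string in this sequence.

The strings grow by a fixed suffix rxrxx each time.
Applying this once more to fprxrxxrxrxxrxrxx:

fprxrxxrxrxxrxrxxrxrxx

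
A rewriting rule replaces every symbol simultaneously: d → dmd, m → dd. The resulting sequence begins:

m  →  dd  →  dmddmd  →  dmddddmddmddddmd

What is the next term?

φ(dmddddmddmddddmd) expands symbol-by-symbol to dmd dd dmd dmd dmd dmd dd dmd dmd dd dmd dmd dmd dmd dd dmd; joining the 16 pieces gives the next term.

dmddddmddmddmddmddddmddmddddmddmddmddmddddmd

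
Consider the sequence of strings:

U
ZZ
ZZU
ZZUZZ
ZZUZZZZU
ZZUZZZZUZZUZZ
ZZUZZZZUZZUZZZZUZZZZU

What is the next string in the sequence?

ZZUZZZZUZZUZZZZUZZZZUZZUZZZZUZZUZZ

From term 3 onward, concatenate the last term with the second-to-last: ZZ·U = ZZU, ZZU·ZZ = ZZUZZ, …
Continuing: ZZUZZZZUZZUZZZZUZZZZU · ZZUZZZZUZZUZZ gives term 8.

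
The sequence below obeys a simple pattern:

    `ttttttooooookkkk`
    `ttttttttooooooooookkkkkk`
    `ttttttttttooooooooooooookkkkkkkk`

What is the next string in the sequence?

The n-th term is 2n+2 t's then 4n-2 o's then 2n k's, where the shown terms are n = 2, 3, 4.
Setting n = 5 gives 12, 18, 10 characters in each block.

ttttttttttttooooooooooooooooookkkkkkkkkk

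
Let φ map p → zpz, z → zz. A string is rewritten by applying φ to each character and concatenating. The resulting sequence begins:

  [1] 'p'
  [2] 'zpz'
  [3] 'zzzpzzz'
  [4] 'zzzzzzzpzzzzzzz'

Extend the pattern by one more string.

Applying the rule to each of the 15 symbols of zzzzzzzpzzzzzzz gives the pieces zz zz zz zz zz zz zz zpz zz zz zz zz zz zz zz, which concatenate to the answer.

zzzzzzzzzzzzzzzpzzzzzzzzzzzzzzz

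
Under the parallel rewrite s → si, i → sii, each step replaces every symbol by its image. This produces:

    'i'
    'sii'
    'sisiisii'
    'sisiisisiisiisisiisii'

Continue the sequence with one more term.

Rewriting the 21 symbols of sisiisisiisiisisiisii one by one yields si sii si sii sii si sii si sii sii si sii sii si sii si sii sii si sii sii; concatenated:

sisiisisiisiisisiisisiisiisisiisiisisiisisiisiisisiisii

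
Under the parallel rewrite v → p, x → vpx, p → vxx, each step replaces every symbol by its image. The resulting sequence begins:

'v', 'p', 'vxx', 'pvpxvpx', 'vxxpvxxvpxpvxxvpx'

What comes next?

pvpxvpxvxxpvpxvpxpvxxvpxvxxpvpxvpxpvxxvpx

Replace each of the 17 characters of vxxpvxxvpxpvxxvpx in place — p vpx vpx vxx p vpx vpx p vxx vpx vxx p vpx vpx p vxx vpx — and concatenate.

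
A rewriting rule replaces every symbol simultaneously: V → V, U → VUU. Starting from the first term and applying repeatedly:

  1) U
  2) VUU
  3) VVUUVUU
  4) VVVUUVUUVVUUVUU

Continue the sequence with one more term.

Replace each of the 15 characters of VVVUUVUUVVUUVUU in place — V V V VUU VUU V VUU VUU V V VUU VUU V VUU VUU — and concatenate.

VVVVUUVUUVVUUVUUVVVUUVUUVVUUVUU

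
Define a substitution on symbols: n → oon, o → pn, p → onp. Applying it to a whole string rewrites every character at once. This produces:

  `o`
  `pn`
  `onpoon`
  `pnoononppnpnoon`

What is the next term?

φ(pnoononppnpnoon) expands symbol-by-symbol to onp oon pn pn oon pn oon onp onp oon onp oon pn pn oon; joining the 15 pieces gives the next term.

onpoonpnpnoonpnoononponpoononpoonpnpnoon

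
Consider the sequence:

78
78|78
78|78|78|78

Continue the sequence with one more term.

Every step duplicates the string with '|' between the halves.
Doubling 78|78|78|78 with '|' between the halves:

78|78|78|78|78|78|78|78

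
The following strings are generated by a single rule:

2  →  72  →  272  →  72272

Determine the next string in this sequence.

27272272

From term 3 onward, concatenate the second-to-last term with the last: 2·72 = 272, 72·272 = 72272, …
So term 5 is 272·72272.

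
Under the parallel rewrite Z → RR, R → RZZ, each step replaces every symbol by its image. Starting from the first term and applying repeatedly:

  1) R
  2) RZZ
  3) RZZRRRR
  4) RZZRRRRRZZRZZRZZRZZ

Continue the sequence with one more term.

RZZRRRRRZZRZZRZZRZZRZZRRRRRZZRRRRRZZRRRRRZZRRRR

Replace each of the 19 characters of RZZRRRRRZZRZZRZZRZZ in place — RZZ RR RR RZZ RZZ RZZ RZZ RZZ RR RR RZZ RR RR RZZ RR RR RZZ RR RR — and concatenate.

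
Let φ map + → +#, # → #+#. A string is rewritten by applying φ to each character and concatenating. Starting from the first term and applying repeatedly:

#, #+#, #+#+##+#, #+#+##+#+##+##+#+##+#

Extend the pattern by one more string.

φ(#+#+##+#+##+##+#+##+#) expands symbol-by-symbol to #+# +# #+# +# #+# #+# +# #+# +# #+# #+# +# #+# #+# +# #+# +# #+# #+# +# #+#; joining the 21 pieces gives the next term.

#+#+##+#+##+##+#+##+#+##+##+#+##+##+#+##+#+##+##+#+##+#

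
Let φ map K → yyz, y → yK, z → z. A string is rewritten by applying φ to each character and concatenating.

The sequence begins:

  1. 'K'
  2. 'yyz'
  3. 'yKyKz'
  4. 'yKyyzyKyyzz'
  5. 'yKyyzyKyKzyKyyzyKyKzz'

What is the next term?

Replace each of the 21 characters of yKyyzyKyKzyKyyzyKyKzz in place — yK yyz yK yK z yK yyz yK yyz z yK yyz yK yK z yK yyz yK yyz z z — and concatenate.

yKyyzyKyKzyKyyzyKyyzzyKyyzyKyKzyKyyzyKyyzzz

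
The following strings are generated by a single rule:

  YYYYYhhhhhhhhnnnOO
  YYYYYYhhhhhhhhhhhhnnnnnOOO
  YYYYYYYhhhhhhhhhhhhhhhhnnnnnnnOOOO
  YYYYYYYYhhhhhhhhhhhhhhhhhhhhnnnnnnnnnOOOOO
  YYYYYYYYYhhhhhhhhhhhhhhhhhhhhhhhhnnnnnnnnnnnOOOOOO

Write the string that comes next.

YYYYYYYYYYhhhhhhhhhhhhhhhhhhhhhhhhhhhhnnnnnnnnnnnnnOOOOOOO

Each string has the form Y^{n+3} h^{4n} n^{2n-1} O^{n}, where the shown terms are n = 2, 3, 4, 5, 6.
Setting n = 7 gives 10, 28, 13, 7 characters in each block.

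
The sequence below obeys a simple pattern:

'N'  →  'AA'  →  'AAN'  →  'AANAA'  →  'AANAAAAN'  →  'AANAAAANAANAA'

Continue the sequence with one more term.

AANAAAANAANAAAANAAAAN

This is a Fibonacci-style word recurrence s(k) = s(k−1)·s(k−2): e.g. AA·N = AAN.
Continuing: AANAAAANAANAA · AANAAAAN gives term 7.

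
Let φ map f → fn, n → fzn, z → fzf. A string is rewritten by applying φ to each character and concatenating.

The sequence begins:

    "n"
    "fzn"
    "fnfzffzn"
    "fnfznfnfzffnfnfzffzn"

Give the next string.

Rewriting the 20 symbols of fnfznfnfzffnfnfzffzn one by one yields fn fzn fn fzf fzn fn fzn fn fzf fn fn fzn fn fzn fn fzf fn fn fzf fzn; concatenated:

fnfznfnfzffznfnfznfnfzffnfnfznfnfznfnfzffnfnfzffzn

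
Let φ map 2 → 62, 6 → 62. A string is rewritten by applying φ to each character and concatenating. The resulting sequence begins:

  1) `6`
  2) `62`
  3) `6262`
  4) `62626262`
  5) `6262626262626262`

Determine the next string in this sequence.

Rewriting the 16 symbols of 6262626262626262 one by one yields 62 62 62 62 62 62 62 62 62 62 62 62 62 62 62 62; concatenated:

62626262626262626262626262626262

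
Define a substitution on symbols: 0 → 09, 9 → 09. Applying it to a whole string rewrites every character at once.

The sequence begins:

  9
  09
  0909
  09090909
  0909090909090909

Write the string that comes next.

Rewriting the 16 symbols of 0909090909090909 one by one yields 09 09 09 09 09 09 09 09 09 09 09 09 09 09 09 09; concatenated:

09090909090909090909090909090909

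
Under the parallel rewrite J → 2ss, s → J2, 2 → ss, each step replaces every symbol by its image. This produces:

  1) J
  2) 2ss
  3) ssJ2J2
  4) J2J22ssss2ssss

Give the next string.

φ(J2J22ssss2ssss) expands symbol-by-symbol to 2ss ss 2ss ss ss J2 J2 J2 J2 ss J2 J2 J2 J2; joining the 14 pieces gives the next term.

2ssss2ssssssJ2J2J2J2ssJ2J2J2J2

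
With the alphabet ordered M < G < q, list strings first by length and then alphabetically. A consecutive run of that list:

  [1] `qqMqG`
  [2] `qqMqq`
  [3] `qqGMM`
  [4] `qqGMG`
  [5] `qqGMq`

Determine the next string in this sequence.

qqGGM

The successor of qqGMq increments the rightmost position that isn't already q and resets every position after it to M.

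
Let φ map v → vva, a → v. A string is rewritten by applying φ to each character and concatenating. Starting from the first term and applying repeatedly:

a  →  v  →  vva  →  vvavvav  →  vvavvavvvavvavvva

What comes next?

φ(vvavvavvvavvavvva) expands symbol-by-symbol to vva vva v vva vva v vva vva vva v vva vva v vva vva vva v; joining the 17 pieces gives the next term.

vvavvavvvavvavvvavvavvavvvavvavvvavvavvav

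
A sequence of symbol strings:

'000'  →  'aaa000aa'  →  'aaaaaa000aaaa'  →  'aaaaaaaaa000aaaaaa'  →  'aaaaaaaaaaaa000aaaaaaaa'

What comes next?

aaaaaaaaaaaaaaa000aaaaaaaaaa

Each term wraps the previous one in aaa on the left and aa on the right.
So the next term is aaa·aaaaaaaaaaaa000aaaaaaaa·aa.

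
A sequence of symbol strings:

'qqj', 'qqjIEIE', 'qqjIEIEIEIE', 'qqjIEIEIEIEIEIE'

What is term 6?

qqjIEIEIEIEIEIEIEIEIEIE

Each term is the previous one with IEIE appended.
From qqjIEIEIEIEIEIE, 2 further steps: qqjIEIEIEIEIEIE → qqjIEIEIEIEIEIEIEIE → (answer).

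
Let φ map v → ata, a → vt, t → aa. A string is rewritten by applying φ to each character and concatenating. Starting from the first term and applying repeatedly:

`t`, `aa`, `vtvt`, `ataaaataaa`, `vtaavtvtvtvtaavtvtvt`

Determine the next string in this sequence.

Replace each of the 20 characters of vtaavtvtvtvtaavtvtvt in place — ata aa vt vt ata aa ata aa ata aa ata aa vt vt ata aa ata aa ata aa — and concatenate.

ataaavtvtataaaataaaataaaataaavtvtataaaataaaataaa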